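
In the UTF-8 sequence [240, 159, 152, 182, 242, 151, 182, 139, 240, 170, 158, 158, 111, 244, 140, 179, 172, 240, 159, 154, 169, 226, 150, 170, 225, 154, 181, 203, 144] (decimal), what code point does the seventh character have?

U+25AA

Offset 0: leading byte 0xF0 = 11110000 → 4-byte char #1 = F0 9F 98 B6.
Offset 4: leading byte 0xF2 = 11110010 → 4-byte char #2 = F2 97 B6 8B.
Offset 8: leading byte 0xF0 = 11110000 → 4-byte char #3 = F0 AA 9E 9E.
Offset 12: leading byte 0x6F = 01101111 → 1-byte char #4 = 6F.
Offset 13: leading byte 0xF4 = 11110100 → 4-byte char #5 = F4 8C B3 AC.
Offset 17: leading byte 0xF0 = 11110000 → 4-byte char #6 = F0 9F 9A A9.
Offset 21: leading byte 0xE2 = 11100010 → 3-byte char #7 = E2 96 AA.
Leading byte 0xE2 = 11100010 matches 1110xxxx → 3-byte sequence.
Byte 1: 0xE2 = 11100010, payload 0010 (4 bits).
Byte 2: 0x96 = 10010110 (10xxxxxx ✓), payload 010110.
Byte 3: 0xAA = 10101010 (10xxxxxx ✓), payload 101010.
Concatenate: 0010010110101010 = 0x25AA (16 bits → U+25AA).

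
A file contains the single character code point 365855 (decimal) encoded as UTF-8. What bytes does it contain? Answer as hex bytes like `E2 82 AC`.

F1 99 94 9F

U+5951F = 0x5951F = 365855 decimal. In range U+10000–U+10FFFF → 4-byte form: 11110xxx 10xxxxxx 10xxxxxx 10xxxxxx.
Binary (21 bits): 001011001010100011111.
Split 3+6+6+6: 001 | 011001 | 010100 | 011111.
Byte 1: 11110001 = 0xF1.
Byte 2: 10011001 = 0x99.
Byte 3: 10010100 = 0x94.
Byte 4: 10011111 = 0x9F.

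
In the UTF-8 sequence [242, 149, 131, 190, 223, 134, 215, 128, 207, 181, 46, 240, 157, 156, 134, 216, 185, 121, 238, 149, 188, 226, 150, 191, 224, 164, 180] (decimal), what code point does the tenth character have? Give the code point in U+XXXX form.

Offset 0: leading byte 0xF2 = 11110010 → 4-byte char #1 = F2 95 83 BE.
Offset 4: leading byte 0xDF = 11011111 → 2-byte char #2 = DF 86.
Offset 6: leading byte 0xD7 = 11010111 → 2-byte char #3 = D7 80.
Offset 8: leading byte 0xCF = 11001111 → 2-byte char #4 = CF B5.
Offset 10: leading byte 0x2E = 00101110 → 1-byte char #5 = 2E.
Offset 11: leading byte 0xF0 = 11110000 → 4-byte char #6 = F0 9D 9C 86.
Offset 15: leading byte 0xD8 = 11011000 → 2-byte char #7 = D8 B9.
Offset 17: leading byte 0x79 = 01111001 → 1-byte char #8 = 79.
Offset 18: leading byte 0xEE = 11101110 → 3-byte char #9 = EE 95 BC.
Offset 21: leading byte 0xE2 = 11100010 → 3-byte char #10 = E2 96 BF.
Leading byte 0xE2 = 11100010 matches 1110xxxx → 3-byte sequence.
Byte 1: 0xE2 = 11100010, payload 0010 (4 bits).
Byte 2: 0x96 = 10010110 (10xxxxxx ✓), payload 010110.
Byte 3: 0xBF = 10111111 (10xxxxxx ✓), payload 111111.
Concatenate: 0010010110111111 = 0x25BF (16 bits → U+25BF).

U+25BF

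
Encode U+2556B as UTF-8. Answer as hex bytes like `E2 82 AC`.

F0 A5 95 AB

U+2556B = 0x2556B = 152939 decimal. In range U+10000–U+10FFFF → 4-byte form: 11110xxx 10xxxxxx 10xxxxxx 10xxxxxx.
Binary (21 bits): 000100101010101101011.
Split 3+6+6+6: 000 | 100101 | 010101 | 101011.
Byte 1: 11110000 = 0xF0.
Byte 2: 10100101 = 0xA5.
Byte 3: 10010101 = 0x95.
Byte 4: 10101011 = 0xAB.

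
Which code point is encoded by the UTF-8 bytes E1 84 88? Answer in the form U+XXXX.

U+1108

Leading byte 0xE1 = 11100001 matches 1110xxxx → 3-byte sequence.
Byte 1: 0xE1 = 11100001, payload 0001 (4 bits).
Byte 2: 0x84 = 10000100 (10xxxxxx ✓), payload 000100.
Byte 3: 0x88 = 10001000 (10xxxxxx ✓), payload 001000.
Concatenate: 0001000100001000 = 0x1108 (16 bits → U+1108).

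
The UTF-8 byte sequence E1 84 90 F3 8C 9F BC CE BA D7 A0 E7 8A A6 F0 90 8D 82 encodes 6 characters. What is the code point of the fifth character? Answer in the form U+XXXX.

Offset 0: leading byte 0xE1 = 11100001 → 3-byte char #1 = E1 84 90.
Offset 3: leading byte 0xF3 = 11110011 → 4-byte char #2 = F3 8C 9F BC.
Offset 7: leading byte 0xCE = 11001110 → 2-byte char #3 = CE BA.
Offset 9: leading byte 0xD7 = 11010111 → 2-byte char #4 = D7 A0.
Offset 11: leading byte 0xE7 = 11100111 → 3-byte char #5 = E7 8A A6.
Leading byte 0xE7 = 11100111 matches 1110xxxx → 3-byte sequence.
Byte 1: 0xE7 = 11100111, payload 0111 (4 bits).
Byte 2: 0x8A = 10001010 (10xxxxxx ✓), payload 001010.
Byte 3: 0xA6 = 10100110 (10xxxxxx ✓), payload 100110.
Concatenate: 0111001010100110 = 0x72A6 (16 bits → U+72A6).

U+72A6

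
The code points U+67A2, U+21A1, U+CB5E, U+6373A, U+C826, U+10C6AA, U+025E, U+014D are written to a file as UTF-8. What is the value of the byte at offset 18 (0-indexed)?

0x9A

U+67A2 → 3-byte form E6 9E A2 at offsets 0–2.
U+21A1 → 3-byte form E2 86 A1 at offsets 3–5.
U+CB5E → 3-byte form EC AD 9E at offsets 6–8.
U+6373A → 4-byte form F1 A3 9C BA at offsets 9–12.
U+C826 → 3-byte form EC A0 A6 at offsets 13–15.
U+10C6AA → 4-byte form F4 8C 9A AA at offsets 16–19.
Offset 18 falls in char 6's range; it's byte 3 of F4 8C 9A AA = 0x9A.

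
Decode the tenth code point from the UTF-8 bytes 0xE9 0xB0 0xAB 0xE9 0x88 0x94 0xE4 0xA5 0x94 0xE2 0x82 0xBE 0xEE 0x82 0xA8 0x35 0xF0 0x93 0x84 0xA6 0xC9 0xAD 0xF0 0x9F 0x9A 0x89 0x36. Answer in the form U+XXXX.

U+0036

Offset 0: leading byte 0xE9 = 11101001 → 3-byte char #1 = E9 B0 AB.
Offset 3: leading byte 0xE9 = 11101001 → 3-byte char #2 = E9 88 94.
Offset 6: leading byte 0xE4 = 11100100 → 3-byte char #3 = E4 A5 94.
Offset 9: leading byte 0xE2 = 11100010 → 3-byte char #4 = E2 82 BE.
Offset 12: leading byte 0xEE = 11101110 → 3-byte char #5 = EE 82 A8.
Offset 15: leading byte 0x35 = 00110101 → 1-byte char #6 = 35.
Offset 16: leading byte 0xF0 = 11110000 → 4-byte char #7 = F0 93 84 A6.
Offset 20: leading byte 0xC9 = 11001001 → 2-byte char #8 = C9 AD.
Offset 22: leading byte 0xF0 = 11110000 → 4-byte char #9 = F0 9F 9A 89.
Offset 26: leading byte 0x36 = 00110110 → 1-byte char #10 = 36.
Leading byte 0x36 = 00110110 matches 0xxxxxxx → 1-byte sequence.
Byte 1: 0x36 = 00110110, payload 0110110 (7 bits).
Concatenate: 0110110 = 0x36 (7 bits → U+0036).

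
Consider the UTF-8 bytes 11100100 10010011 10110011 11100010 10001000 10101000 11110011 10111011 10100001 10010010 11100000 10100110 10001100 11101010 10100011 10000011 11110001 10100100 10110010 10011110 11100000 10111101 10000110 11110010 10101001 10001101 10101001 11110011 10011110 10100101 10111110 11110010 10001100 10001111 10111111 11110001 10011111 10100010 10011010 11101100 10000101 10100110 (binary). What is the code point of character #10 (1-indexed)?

Offset 0: leading byte 0xE4 = 11100100 → 3-byte char #1 = E4 93 B3.
Offset 3: leading byte 0xE2 = 11100010 → 3-byte char #2 = E2 88 A8.
Offset 6: leading byte 0xF3 = 11110011 → 4-byte char #3 = F3 BB A1 92.
Offset 10: leading byte 0xE0 = 11100000 → 3-byte char #4 = E0 A6 8C.
Offset 13: leading byte 0xEA = 11101010 → 3-byte char #5 = EA A3 83.
Offset 16: leading byte 0xF1 = 11110001 → 4-byte char #6 = F1 A4 B2 9E.
Offset 20: leading byte 0xE0 = 11100000 → 3-byte char #7 = E0 BD 86.
Offset 23: leading byte 0xF2 = 11110010 → 4-byte char #8 = F2 A9 8D A9.
Offset 27: leading byte 0xF3 = 11110011 → 4-byte char #9 = F3 9E A5 BE.
Offset 31: leading byte 0xF2 = 11110010 → 4-byte char #10 = F2 8C 8F BF.
Leading byte 0xF2 = 11110010 matches 11110xxx → 4-byte sequence.
Byte 1: 0xF2 = 11110010, payload 010 (3 bits).
Byte 2: 0x8C = 10001100 (10xxxxxx ✓), payload 001100.
Byte 3: 0x8F = 10001111 (10xxxxxx ✓), payload 001111.
Byte 4: 0xBF = 10111111 (10xxxxxx ✓), payload 111111.
Concatenate: 010001100001111111111 = 0x8C3FF (21 bits → U+8C3FF).

U+8C3FF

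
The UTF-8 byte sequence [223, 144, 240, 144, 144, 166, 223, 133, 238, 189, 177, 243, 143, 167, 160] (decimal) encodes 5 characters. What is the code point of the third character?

U+07C5

Offset 0: leading byte 0xDF = 11011111 → 2-byte char #1 = DF 90.
Offset 2: leading byte 0xF0 = 11110000 → 4-byte char #2 = F0 90 90 A6.
Offset 6: leading byte 0xDF = 11011111 → 2-byte char #3 = DF 85.
Leading byte 0xDF = 11011111 matches 110xxxxx → 2-byte sequence.
Byte 1: 0xDF = 11011111, payload 11111 (5 bits).
Byte 2: 0x85 = 10000101 (10xxxxxx ✓), payload 000101.
Concatenate: 11111000101 = 0x7C5 (11 bits → U+07C5).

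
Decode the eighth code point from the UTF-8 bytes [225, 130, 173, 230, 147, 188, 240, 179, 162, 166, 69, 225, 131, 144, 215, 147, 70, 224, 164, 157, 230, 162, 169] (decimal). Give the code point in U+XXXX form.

U+091D

Offset 0: leading byte 0xE1 = 11100001 → 3-byte char #1 = E1 82 AD.
Offset 3: leading byte 0xE6 = 11100110 → 3-byte char #2 = E6 93 BC.
Offset 6: leading byte 0xF0 = 11110000 → 4-byte char #3 = F0 B3 A2 A6.
Offset 10: leading byte 0x45 = 01000101 → 1-byte char #4 = 45.
Offset 11: leading byte 0xE1 = 11100001 → 3-byte char #5 = E1 83 90.
Offset 14: leading byte 0xD7 = 11010111 → 2-byte char #6 = D7 93.
Offset 16: leading byte 0x46 = 01000110 → 1-byte char #7 = 46.
Offset 17: leading byte 0xE0 = 11100000 → 3-byte char #8 = E0 A4 9D.
Leading byte 0xE0 = 11100000 matches 1110xxxx → 3-byte sequence.
Byte 1: 0xE0 = 11100000, payload 0000 (4 bits).
Byte 2: 0xA4 = 10100100 (10xxxxxx ✓), payload 100100.
Byte 3: 0x9D = 10011101 (10xxxxxx ✓), payload 011101.
Concatenate: 0000100100011101 = 0x91D (16 bits → U+091D).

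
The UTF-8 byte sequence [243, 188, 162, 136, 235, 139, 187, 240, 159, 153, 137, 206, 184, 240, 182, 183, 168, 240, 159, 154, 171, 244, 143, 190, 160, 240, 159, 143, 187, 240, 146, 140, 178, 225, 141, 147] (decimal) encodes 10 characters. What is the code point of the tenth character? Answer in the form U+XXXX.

Offset 0: leading byte 0xF3 = 11110011 → 4-byte char #1 = F3 BC A2 88.
Offset 4: leading byte 0xEB = 11101011 → 3-byte char #2 = EB 8B BB.
Offset 7: leading byte 0xF0 = 11110000 → 4-byte char #3 = F0 9F 99 89.
Offset 11: leading byte 0xCE = 11001110 → 2-byte char #4 = CE B8.
Offset 13: leading byte 0xF0 = 11110000 → 4-byte char #5 = F0 B6 B7 A8.
Offset 17: leading byte 0xF0 = 11110000 → 4-byte char #6 = F0 9F 9A AB.
Offset 21: leading byte 0xF4 = 11110100 → 4-byte char #7 = F4 8F BE A0.
Offset 25: leading byte 0xF0 = 11110000 → 4-byte char #8 = F0 9F 8F BB.
Offset 29: leading byte 0xF0 = 11110000 → 4-byte char #9 = F0 92 8C B2.
Offset 33: leading byte 0xE1 = 11100001 → 3-byte char #10 = E1 8D 93.
Leading byte 0xE1 = 11100001 matches 1110xxxx → 3-byte sequence.
Byte 1: 0xE1 = 11100001, payload 0001 (4 bits).
Byte 2: 0x8D = 10001101 (10xxxxxx ✓), payload 001101.
Byte 3: 0x93 = 10010011 (10xxxxxx ✓), payload 010011.
Concatenate: 0001001101010011 = 0x1353 (16 bits → U+1353).

U+1353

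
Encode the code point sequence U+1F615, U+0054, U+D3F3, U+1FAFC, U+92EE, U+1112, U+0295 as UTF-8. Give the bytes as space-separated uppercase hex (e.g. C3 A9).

U+1F615: 4-byte form → F0 9F 98 95.
U+0054: 1-byte form → 54.
U+D3F3: 3-byte form → ED 8F B3.
U+1FAFC: 4-byte form → F0 9F AB BC.
U+92EE: 3-byte form → E9 8B AE.
U+1112: 3-byte form → E1 84 92.
U+0295: 2-byte form → CA 95.
Concatenated (20 bytes): F0 9F 98 95 54 ED 8F B3 F0 9F AB BC E9 8B AE E1 84 92 CA 95.

F0 9F 98 95 54 ED 8F B3 F0 9F AB BC E9 8B AE E1 84 92 CA 95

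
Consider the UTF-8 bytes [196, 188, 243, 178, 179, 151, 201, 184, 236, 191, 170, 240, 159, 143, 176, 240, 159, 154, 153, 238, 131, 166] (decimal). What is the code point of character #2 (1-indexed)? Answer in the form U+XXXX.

Offset 0: leading byte 0xC4 = 11000100 → 2-byte char #1 = C4 BC.
Offset 2: leading byte 0xF3 = 11110011 → 4-byte char #2 = F3 B2 B3 97.
Leading byte 0xF3 = 11110011 matches 11110xxx → 4-byte sequence.
Byte 1: 0xF3 = 11110011, payload 011 (3 bits).
Byte 2: 0xB2 = 10110010 (10xxxxxx ✓), payload 110010.
Byte 3: 0xB3 = 10110011 (10xxxxxx ✓), payload 110011.
Byte 4: 0x97 = 10010111 (10xxxxxx ✓), payload 010111.
Concatenate: 011110010110011010111 = 0xF2CD7 (21 bits → U+F2CD7).

U+F2CD7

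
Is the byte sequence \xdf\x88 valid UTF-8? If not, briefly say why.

Leading byte 0xDF = 11011111 → 2-byte form.
Continuation bytes 0x88=10001000 all match 10xxxxxx.
Decoded value 0x7C8 is ≥ 0x80 (shortest form) and not a surrogate.

valid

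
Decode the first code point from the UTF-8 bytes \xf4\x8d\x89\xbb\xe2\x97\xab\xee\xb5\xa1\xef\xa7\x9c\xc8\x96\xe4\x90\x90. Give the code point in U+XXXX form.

Offset 0: leading byte 0xF4 = 11110100 → 4-byte char #1 = F4 8D 89 BB.
Leading byte 0xF4 = 11110100 matches 11110xxx → 4-byte sequence.
Byte 1: 0xF4 = 11110100, payload 100 (3 bits).
Byte 2: 0x8D = 10001101 (10xxxxxx ✓), payload 001101.
Byte 3: 0x89 = 10001001 (10xxxxxx ✓), payload 001001.
Byte 4: 0xBB = 10111011 (10xxxxxx ✓), payload 111011.
Concatenate: 100001101001001111011 = 0x10D27B (21 bits → U+10D27B).

U+10D27B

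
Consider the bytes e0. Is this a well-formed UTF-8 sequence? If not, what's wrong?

Leading byte 0xE0 = 11100000 → 3-byte form, but only 1 byte is present.

invalid (sequence truncated)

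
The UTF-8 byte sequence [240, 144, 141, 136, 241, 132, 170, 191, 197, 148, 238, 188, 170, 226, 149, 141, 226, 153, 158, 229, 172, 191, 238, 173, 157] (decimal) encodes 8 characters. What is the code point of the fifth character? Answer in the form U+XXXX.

Offset 0: leading byte 0xF0 = 11110000 → 4-byte char #1 = F0 90 8D 88.
Offset 4: leading byte 0xF1 = 11110001 → 4-byte char #2 = F1 84 AA BF.
Offset 8: leading byte 0xC5 = 11000101 → 2-byte char #3 = C5 94.
Offset 10: leading byte 0xEE = 11101110 → 3-byte char #4 = EE BC AA.
Offset 13: leading byte 0xE2 = 11100010 → 3-byte char #5 = E2 95 8D.
Leading byte 0xE2 = 11100010 matches 1110xxxx → 3-byte sequence.
Byte 1: 0xE2 = 11100010, payload 0010 (4 bits).
Byte 2: 0x95 = 10010101 (10xxxxxx ✓), payload 010101.
Byte 3: 0x8D = 10001101 (10xxxxxx ✓), payload 001101.
Concatenate: 0010010101001101 = 0x254D (16 bits → U+254D).

U+254D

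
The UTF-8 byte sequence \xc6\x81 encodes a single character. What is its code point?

U+0181

Leading byte 0xC6 = 11000110 matches 110xxxxx → 2-byte sequence.
Byte 1: 0xC6 = 11000110, payload 00110 (5 bits).
Byte 2: 0x81 = 10000001 (10xxxxxx ✓), payload 000001.
Concatenate: 00110000001 = 0x181 (11 bits → U+0181).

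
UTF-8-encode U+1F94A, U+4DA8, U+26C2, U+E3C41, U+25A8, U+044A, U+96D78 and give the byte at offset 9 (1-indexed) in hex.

1-indexed offset 9 is 0-indexed offset 8.
U+1F94A → 4-byte form F0 9F A5 8A at offsets 0–3.
U+4DA8 → 3-byte form E4 B6 A8 at offsets 4–6.
U+26C2 → 3-byte form E2 9B 82 at offsets 7–9.
Offset 8 falls in char 3's range; it's byte 2 of E2 9B 82 = 0x9B.

0x9B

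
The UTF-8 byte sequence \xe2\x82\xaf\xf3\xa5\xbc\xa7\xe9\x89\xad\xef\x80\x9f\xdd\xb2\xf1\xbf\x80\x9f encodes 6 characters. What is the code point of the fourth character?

Offset 0: leading byte 0xE2 = 11100010 → 3-byte char #1 = E2 82 AF.
Offset 3: leading byte 0xF3 = 11110011 → 4-byte char #2 = F3 A5 BC A7.
Offset 7: leading byte 0xE9 = 11101001 → 3-byte char #3 = E9 89 AD.
Offset 10: leading byte 0xEF = 11101111 → 3-byte char #4 = EF 80 9F.
Leading byte 0xEF = 11101111 matches 1110xxxx → 3-byte sequence.
Byte 1: 0xEF = 11101111, payload 1111 (4 bits).
Byte 2: 0x80 = 10000000 (10xxxxxx ✓), payload 000000.
Byte 3: 0x9F = 10011111 (10xxxxxx ✓), payload 011111.
Concatenate: 1111000000011111 = 0xF01F (16 bits → U+F01F).

U+F01F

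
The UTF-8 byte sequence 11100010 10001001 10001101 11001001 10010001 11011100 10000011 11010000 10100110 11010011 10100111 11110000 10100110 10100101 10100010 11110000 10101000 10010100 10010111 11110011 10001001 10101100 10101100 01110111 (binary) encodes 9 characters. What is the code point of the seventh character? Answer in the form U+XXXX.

Offset 0: leading byte 0xE2 = 11100010 → 3-byte char #1 = E2 89 8D.
Offset 3: leading byte 0xC9 = 11001001 → 2-byte char #2 = C9 91.
Offset 5: leading byte 0xDC = 11011100 → 2-byte char #3 = DC 83.
Offset 7: leading byte 0xD0 = 11010000 → 2-byte char #4 = D0 A6.
Offset 9: leading byte 0xD3 = 11010011 → 2-byte char #5 = D3 A7.
Offset 11: leading byte 0xF0 = 11110000 → 4-byte char #6 = F0 A6 A5 A2.
Offset 15: leading byte 0xF0 = 11110000 → 4-byte char #7 = F0 A8 94 97.
Leading byte 0xF0 = 11110000 matches 11110xxx → 4-byte sequence.
Byte 1: 0xF0 = 11110000, payload 000 (3 bits).
Byte 2: 0xA8 = 10101000 (10xxxxxx ✓), payload 101000.
Byte 3: 0x94 = 10010100 (10xxxxxx ✓), payload 010100.
Byte 4: 0x97 = 10010111 (10xxxxxx ✓), payload 010111.
Concatenate: 000101000010100010111 = 0x28517 (21 bits → U+28517).

U+28517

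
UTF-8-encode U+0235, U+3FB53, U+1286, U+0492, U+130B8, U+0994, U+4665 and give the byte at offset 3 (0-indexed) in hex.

U+0235 → 2-byte form C8 B5 at offsets 0–1.
U+3FB53 → 4-byte form F0 BF AD 93 at offsets 2–5.
Offset 3 falls in char 2's range; it's byte 2 of F0 BF AD 93 = 0xBF.

0xBF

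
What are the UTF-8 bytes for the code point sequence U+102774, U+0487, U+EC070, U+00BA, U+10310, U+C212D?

U+102774: 4-byte form → F4 82 9D B4.
U+0487: 2-byte form → D2 87.
U+EC070: 4-byte form → F3 AC 81 B0.
U+00BA: 2-byte form → C2 BA.
U+10310: 4-byte form → F0 90 8C 90.
U+C212D: 4-byte form → F3 82 84 AD.
Concatenated (20 bytes): F4 82 9D B4 D2 87 F3 AC 81 B0 C2 BA F0 90 8C 90 F3 82 84 AD.

F4 82 9D B4 D2 87 F3 AC 81 B0 C2 BA F0 90 8C 90 F3 82 84 AD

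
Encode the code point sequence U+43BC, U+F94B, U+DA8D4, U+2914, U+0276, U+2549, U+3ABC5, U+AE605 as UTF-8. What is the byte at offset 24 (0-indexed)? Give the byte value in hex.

U+43BC → 3-byte form E4 8E BC at offsets 0–2.
U+F94B → 3-byte form EF A5 8B at offsets 3–5.
U+DA8D4 → 4-byte form F3 9A A3 94 at offsets 6–9.
U+2914 → 3-byte form E2 A4 94 at offsets 10–12.
U+0276 → 2-byte form C9 B6 at offsets 13–14.
U+2549 → 3-byte form E2 95 89 at offsets 15–17.
U+3ABC5 → 4-byte form F0 BA AF 85 at offsets 18–21.
U+AE605 → 4-byte form F2 AE 98 85 at offsets 22–25.
Offset 24 falls in char 8's range; it's byte 3 of F2 AE 98 85 = 0x98.

0x98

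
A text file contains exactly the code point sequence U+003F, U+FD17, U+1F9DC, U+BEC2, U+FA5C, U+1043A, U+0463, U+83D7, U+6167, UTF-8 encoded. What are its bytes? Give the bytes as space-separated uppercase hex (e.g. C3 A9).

3F EF B4 97 F0 9F A7 9C EB BB 82 EF A9 9C F0 90 90 BA D1 A3 E8 8F 97 E6 85 A7

U+003F: 1-byte form → 3F.
U+FD17: 3-byte form → EF B4 97.
U+1F9DC: 4-byte form → F0 9F A7 9C.
U+BEC2: 3-byte form → EB BB 82.
U+FA5C: 3-byte form → EF A9 9C.
U+1043A: 4-byte form → F0 90 90 BA.
U+0463: 2-byte form → D1 A3.
U+83D7: 3-byte form → E8 8F 97.
U+6167: 3-byte form → E6 85 A7.
Concatenated (26 bytes): 3F EF B4 97 F0 9F A7 9C EB BB 82 EF A9 9C F0 90 90 BA D1 A3 E8 8F 97 E6 85 A7.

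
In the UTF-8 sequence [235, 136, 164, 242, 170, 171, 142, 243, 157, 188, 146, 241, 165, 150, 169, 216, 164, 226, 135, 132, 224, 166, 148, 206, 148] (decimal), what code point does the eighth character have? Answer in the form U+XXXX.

Offset 0: leading byte 0xEB = 11101011 → 3-byte char #1 = EB 88 A4.
Offset 3: leading byte 0xF2 = 11110010 → 4-byte char #2 = F2 AA AB 8E.
Offset 7: leading byte 0xF3 = 11110011 → 4-byte char #3 = F3 9D BC 92.
Offset 11: leading byte 0xF1 = 11110001 → 4-byte char #4 = F1 A5 96 A9.
Offset 15: leading byte 0xD8 = 11011000 → 2-byte char #5 = D8 A4.
Offset 17: leading byte 0xE2 = 11100010 → 3-byte char #6 = E2 87 84.
Offset 20: leading byte 0xE0 = 11100000 → 3-byte char #7 = E0 A6 94.
Offset 23: leading byte 0xCE = 11001110 → 2-byte char #8 = CE 94.
Leading byte 0xCE = 11001110 matches 110xxxxx → 2-byte sequence.
Byte 1: 0xCE = 11001110, payload 01110 (5 bits).
Byte 2: 0x94 = 10010100 (10xxxxxx ✓), payload 010100.
Concatenate: 01110010100 = 0x394 (11 bits → U+0394).

U+0394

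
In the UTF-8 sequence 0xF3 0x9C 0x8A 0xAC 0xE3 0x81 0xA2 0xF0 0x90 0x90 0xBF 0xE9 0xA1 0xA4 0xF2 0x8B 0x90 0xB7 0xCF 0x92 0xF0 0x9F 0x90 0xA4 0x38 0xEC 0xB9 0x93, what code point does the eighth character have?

Offset 0: leading byte 0xF3 = 11110011 → 4-byte char #1 = F3 9C 8A AC.
Offset 4: leading byte 0xE3 = 11100011 → 3-byte char #2 = E3 81 A2.
Offset 7: leading byte 0xF0 = 11110000 → 4-byte char #3 = F0 90 90 BF.
Offset 11: leading byte 0xE9 = 11101001 → 3-byte char #4 = E9 A1 A4.
Offset 14: leading byte 0xF2 = 11110010 → 4-byte char #5 = F2 8B 90 B7.
Offset 18: leading byte 0xCF = 11001111 → 2-byte char #6 = CF 92.
Offset 20: leading byte 0xF0 = 11110000 → 4-byte char #7 = F0 9F 90 A4.
Offset 24: leading byte 0x38 = 00111000 → 1-byte char #8 = 38.
Leading byte 0x38 = 00111000 matches 0xxxxxxx → 1-byte sequence.
Byte 1: 0x38 = 00111000, payload 0111000 (7 bits).
Concatenate: 0111000 = 0x38 (7 bits → U+0038).

U+0038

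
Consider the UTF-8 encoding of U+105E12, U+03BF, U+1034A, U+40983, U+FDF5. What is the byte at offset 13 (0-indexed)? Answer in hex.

U+105E12 → 4-byte form F4 85 B8 92 at offsets 0–3.
U+03BF → 2-byte form CE BF at offsets 4–5.
U+1034A → 4-byte form F0 90 8D 8A at offsets 6–9.
U+40983 → 4-byte form F1 80 A6 83 at offsets 10–13.
Offset 13 falls in char 4's range; it's byte 4 of F1 80 A6 83 = 0x83.

0x83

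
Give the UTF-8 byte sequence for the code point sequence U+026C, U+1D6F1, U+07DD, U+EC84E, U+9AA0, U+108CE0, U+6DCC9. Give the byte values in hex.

C9 AC F0 9D 9B B1 DF 9D F3 AC A1 8E E9 AA A0 F4 88 B3 A0 F1 AD B3 89

U+026C: 2-byte form → C9 AC.
U+1D6F1: 4-byte form → F0 9D 9B B1.
U+07DD: 2-byte form → DF 9D.
U+EC84E: 4-byte form → F3 AC A1 8E.
U+9AA0: 3-byte form → E9 AA A0.
U+108CE0: 4-byte form → F4 88 B3 A0.
U+6DCC9: 4-byte form → F1 AD B3 89.
Concatenated (23 bytes): C9 AC F0 9D 9B B1 DF 9D F3 AC A1 8E E9 AA A0 F4 88 B3 A0 F1 AD B3 89.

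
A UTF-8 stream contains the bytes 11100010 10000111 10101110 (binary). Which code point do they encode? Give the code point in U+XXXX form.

U+21EE

Leading byte 0xE2 = 11100010 matches 1110xxxx → 3-byte sequence.
Byte 1: 0xE2 = 11100010, payload 0010 (4 bits).
Byte 2: 0x87 = 10000111 (10xxxxxx ✓), payload 000111.
Byte 3: 0xAE = 10101110 (10xxxxxx ✓), payload 101110.
Concatenate: 0010000111101110 = 0x21EE (16 bits → U+21EE).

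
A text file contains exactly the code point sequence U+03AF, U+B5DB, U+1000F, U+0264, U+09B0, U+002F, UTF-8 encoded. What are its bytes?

U+03AF: 2-byte form → CE AF.
U+B5DB: 3-byte form → EB 97 9B.
U+1000F: 4-byte form → F0 90 80 8F.
U+0264: 2-byte form → C9 A4.
U+09B0: 3-byte form → E0 A6 B0.
U+002F: 1-byte form → 2F.
Concatenated (15 bytes): CE AF EB 97 9B F0 90 80 8F C9 A4 E0 A6 B0 2F.

CE AF EB 97 9B F0 90 80 8F C9 A4 E0 A6 B0 2F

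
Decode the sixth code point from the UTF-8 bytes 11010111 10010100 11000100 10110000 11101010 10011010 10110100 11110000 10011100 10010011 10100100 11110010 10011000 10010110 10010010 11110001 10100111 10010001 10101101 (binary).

Offset 0: leading byte 0xD7 = 11010111 → 2-byte char #1 = D7 94.
Offset 2: leading byte 0xC4 = 11000100 → 2-byte char #2 = C4 B0.
Offset 4: leading byte 0xEA = 11101010 → 3-byte char #3 = EA 9A B4.
Offset 7: leading byte 0xF0 = 11110000 → 4-byte char #4 = F0 9C 93 A4.
Offset 11: leading byte 0xF2 = 11110010 → 4-byte char #5 = F2 98 96 92.
Offset 15: leading byte 0xF1 = 11110001 → 4-byte char #6 = F1 A7 91 AD.
Leading byte 0xF1 = 11110001 matches 11110xxx → 4-byte sequence.
Byte 1: 0xF1 = 11110001, payload 001 (3 bits).
Byte 2: 0xA7 = 10100111 (10xxxxxx ✓), payload 100111.
Byte 3: 0x91 = 10010001 (10xxxxxx ✓), payload 010001.
Byte 4: 0xAD = 10101101 (10xxxxxx ✓), payload 101101.
Concatenate: 001100111010001101101 = 0x6746D (21 bits → U+6746D).

U+6746D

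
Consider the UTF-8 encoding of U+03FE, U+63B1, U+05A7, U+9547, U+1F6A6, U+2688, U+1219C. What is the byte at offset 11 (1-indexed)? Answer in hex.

0xF0

1-indexed offset 11 is 0-indexed offset 10.
U+03FE → 2-byte form CF BE at offsets 0–1.
U+63B1 → 3-byte form E6 8E B1 at offsets 2–4.
U+05A7 → 2-byte form D6 A7 at offsets 5–6.
U+9547 → 3-byte form E9 95 87 at offsets 7–9.
U+1F6A6 → 4-byte form F0 9F 9A A6 at offsets 10–13.
Offset 10 falls in char 5's range; it's byte 1 of F0 9F 9A A6 = 0xF0.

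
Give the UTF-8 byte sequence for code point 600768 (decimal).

F2 92 AB 80

U+92AC0 = 0x92AC0 = 600768 decimal. In range U+10000–U+10FFFF → 4-byte form: 11110xxx 10xxxxxx 10xxxxxx 10xxxxxx.
Binary (21 bits): 010010010101011000000.
Split 3+6+6+6: 010 | 010010 | 101011 | 000000.
Byte 1: 11110010 = 0xF2.
Byte 2: 10010010 = 0x92.
Byte 3: 10101011 = 0xAB.
Byte 4: 10000000 = 0x80.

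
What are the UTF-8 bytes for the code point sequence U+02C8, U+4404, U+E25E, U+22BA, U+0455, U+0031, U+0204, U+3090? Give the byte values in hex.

U+02C8: 2-byte form → CB 88.
U+4404: 3-byte form → E4 90 84.
U+E25E: 3-byte form → EE 89 9E.
U+22BA: 3-byte form → E2 8A BA.
U+0455: 2-byte form → D1 95.
U+0031: 1-byte form → 31.
U+0204: 2-byte form → C8 84.
U+3090: 3-byte form → E3 82 90.
Concatenated (19 bytes): CB 88 E4 90 84 EE 89 9E E2 8A BA D1 95 31 C8 84 E3 82 90.

CB 88 E4 90 84 EE 89 9E E2 8A BA D1 95 31 C8 84 E3 82 90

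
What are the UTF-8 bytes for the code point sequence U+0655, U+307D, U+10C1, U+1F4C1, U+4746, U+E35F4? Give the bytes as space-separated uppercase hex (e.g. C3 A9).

U+0655: 2-byte form → D9 95.
U+307D: 3-byte form → E3 81 BD.
U+10C1: 3-byte form → E1 83 81.
U+1F4C1: 4-byte form → F0 9F 93 81.
U+4746: 3-byte form → E4 9D 86.
U+E35F4: 4-byte form → F3 A3 97 B4.
Concatenated (19 bytes): D9 95 E3 81 BD E1 83 81 F0 9F 93 81 E4 9D 86 F3 A3 97 B4.

D9 95 E3 81 BD E1 83 81 F0 9F 93 81 E4 9D 86 F3 A3 97 B4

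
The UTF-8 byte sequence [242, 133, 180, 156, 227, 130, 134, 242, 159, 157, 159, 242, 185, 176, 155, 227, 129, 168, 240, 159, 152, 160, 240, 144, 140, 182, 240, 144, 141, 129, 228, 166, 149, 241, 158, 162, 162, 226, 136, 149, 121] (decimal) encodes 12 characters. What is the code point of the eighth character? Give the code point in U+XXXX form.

Offset 0: leading byte 0xF2 = 11110010 → 4-byte char #1 = F2 85 B4 9C.
Offset 4: leading byte 0xE3 = 11100011 → 3-byte char #2 = E3 82 86.
Offset 7: leading byte 0xF2 = 11110010 → 4-byte char #3 = F2 9F 9D 9F.
Offset 11: leading byte 0xF2 = 11110010 → 4-byte char #4 = F2 B9 B0 9B.
Offset 15: leading byte 0xE3 = 11100011 → 3-byte char #5 = E3 81 A8.
Offset 18: leading byte 0xF0 = 11110000 → 4-byte char #6 = F0 9F 98 A0.
Offset 22: leading byte 0xF0 = 11110000 → 4-byte char #7 = F0 90 8C B6.
Offset 26: leading byte 0xF0 = 11110000 → 4-byte char #8 = F0 90 8D 81.
Leading byte 0xF0 = 11110000 matches 11110xxx → 4-byte sequence.
Byte 1: 0xF0 = 11110000, payload 000 (3 bits).
Byte 2: 0x90 = 10010000 (10xxxxxx ✓), payload 010000.
Byte 3: 0x8D = 10001101 (10xxxxxx ✓), payload 001101.
Byte 4: 0x81 = 10000001 (10xxxxxx ✓), payload 000001.
Concatenate: 000010000001101000001 = 0x10341 (21 bits → U+10341).

U+10341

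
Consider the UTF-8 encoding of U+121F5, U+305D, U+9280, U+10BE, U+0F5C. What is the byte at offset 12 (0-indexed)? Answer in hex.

0xBE

U+121F5 → 4-byte form F0 92 87 B5 at offsets 0–3.
U+305D → 3-byte form E3 81 9D at offsets 4–6.
U+9280 → 3-byte form E9 8A 80 at offsets 7–9.
U+10BE → 3-byte form E1 82 BE at offsets 10–12.
Offset 12 falls in char 4's range; it's byte 3 of E1 82 BE = 0xBE.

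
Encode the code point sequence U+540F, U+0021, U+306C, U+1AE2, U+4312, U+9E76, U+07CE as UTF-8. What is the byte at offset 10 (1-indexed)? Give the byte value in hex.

1-indexed offset 10 is 0-indexed offset 9.
U+540F → 3-byte form E5 90 8F at offsets 0–2.
U+0021 → 1-byte form 21 at offsets 3–3.
U+306C → 3-byte form E3 81 AC at offsets 4–6.
U+1AE2 → 3-byte form E1 AB A2 at offsets 7–9.
Offset 9 falls in char 4's range; it's byte 3 of E1 AB A2 = 0xA2.

0xA2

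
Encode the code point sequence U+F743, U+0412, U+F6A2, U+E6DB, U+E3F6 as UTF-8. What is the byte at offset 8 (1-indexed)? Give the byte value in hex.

1-indexed offset 8 is 0-indexed offset 7.
U+F743 → 3-byte form EF 9D 83 at offsets 0–2.
U+0412 → 2-byte form D0 92 at offsets 3–4.
U+F6A2 → 3-byte form EF 9A A2 at offsets 5–7.
Offset 7 falls in char 3's range; it's byte 3 of EF 9A A2 = 0xA2.

0xA2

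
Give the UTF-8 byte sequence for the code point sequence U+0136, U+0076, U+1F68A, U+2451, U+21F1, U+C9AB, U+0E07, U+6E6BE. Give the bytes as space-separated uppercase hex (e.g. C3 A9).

U+0136: 2-byte form → C4 B6.
U+0076: 1-byte form → 76.
U+1F68A: 4-byte form → F0 9F 9A 8A.
U+2451: 3-byte form → E2 91 91.
U+21F1: 3-byte form → E2 87 B1.
U+C9AB: 3-byte form → EC A6 AB.
U+0E07: 3-byte form → E0 B8 87.
U+6E6BE: 4-byte form → F1 AE 9A BE.
Concatenated (23 bytes): C4 B6 76 F0 9F 9A 8A E2 91 91 E2 87 B1 EC A6 AB E0 B8 87 F1 AE 9A BE.

C4 B6 76 F0 9F 9A 8A E2 91 91 E2 87 B1 EC A6 AB E0 B8 87 F1 AE 9A BE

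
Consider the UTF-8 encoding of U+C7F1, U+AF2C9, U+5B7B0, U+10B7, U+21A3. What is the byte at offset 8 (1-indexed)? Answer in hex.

0xF1

1-indexed offset 8 is 0-indexed offset 7.
U+C7F1 → 3-byte form EC 9F B1 at offsets 0–2.
U+AF2C9 → 4-byte form F2 AF 8B 89 at offsets 3–6.
U+5B7B0 → 4-byte form F1 9B 9E B0 at offsets 7–10.
Offset 7 falls in char 3's range; it's byte 1 of F1 9B 9E B0 = 0xF1.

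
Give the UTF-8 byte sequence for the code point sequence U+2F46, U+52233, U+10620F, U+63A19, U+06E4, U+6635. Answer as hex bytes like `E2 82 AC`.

U+2F46: 3-byte form → E2 BD 86.
U+52233: 4-byte form → F1 92 88 B3.
U+10620F: 4-byte form → F4 86 88 8F.
U+63A19: 4-byte form → F1 A3 A8 99.
U+06E4: 2-byte form → DB A4.
U+6635: 3-byte form → E6 98 B5.
Concatenated (20 bytes): E2 BD 86 F1 92 88 B3 F4 86 88 8F F1 A3 A8 99 DB A4 E6 98 B5.

E2 BD 86 F1 92 88 B3 F4 86 88 8F F1 A3 A8 99 DB A4 E6 98 B5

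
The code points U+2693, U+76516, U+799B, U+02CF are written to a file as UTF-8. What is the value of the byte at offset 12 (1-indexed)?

0x8F

1-indexed offset 12 is 0-indexed offset 11.
U+2693 → 3-byte form E2 9A 93 at offsets 0–2.
U+76516 → 4-byte form F1 B6 94 96 at offsets 3–6.
U+799B → 3-byte form E7 A6 9B at offsets 7–9.
U+02CF → 2-byte form CB 8F at offsets 10–11.
Offset 11 falls in char 4's range; it's byte 2 of CB 8F = 0x8F.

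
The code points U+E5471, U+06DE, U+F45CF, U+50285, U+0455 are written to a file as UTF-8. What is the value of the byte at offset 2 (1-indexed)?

0xA5

1-indexed offset 2 is 0-indexed offset 1.
U+E5471 → 4-byte form F3 A5 91 B1 at offsets 0–3.
Offset 1 falls in char 1's range; it's byte 2 of F3 A5 91 B1 = 0xA5.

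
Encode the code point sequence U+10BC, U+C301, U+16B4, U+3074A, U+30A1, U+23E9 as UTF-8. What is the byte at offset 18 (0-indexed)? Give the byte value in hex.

0xA9

U+10BC → 3-byte form E1 82 BC at offsets 0–2.
U+C301 → 3-byte form EC 8C 81 at offsets 3–5.
U+16B4 → 3-byte form E1 9A B4 at offsets 6–8.
U+3074A → 4-byte form F0 B0 9D 8A at offsets 9–12.
U+30A1 → 3-byte form E3 82 A1 at offsets 13–15.
U+23E9 → 3-byte form E2 8F A9 at offsets 16–18.
Offset 18 falls in char 6's range; it's byte 3 of E2 8F A9 = 0xA9.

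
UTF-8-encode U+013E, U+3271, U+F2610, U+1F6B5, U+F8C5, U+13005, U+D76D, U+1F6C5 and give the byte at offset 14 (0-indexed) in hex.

U+013E → 2-byte form C4 BE at offsets 0–1.
U+3271 → 3-byte form E3 89 B1 at offsets 2–4.
U+F2610 → 4-byte form F3 B2 98 90 at offsets 5–8.
U+1F6B5 → 4-byte form F0 9F 9A B5 at offsets 9–12.
U+F8C5 → 3-byte form EF A3 85 at offsets 13–15.
Offset 14 falls in char 5's range; it's byte 2 of EF A3 85 = 0xA3.

0xA3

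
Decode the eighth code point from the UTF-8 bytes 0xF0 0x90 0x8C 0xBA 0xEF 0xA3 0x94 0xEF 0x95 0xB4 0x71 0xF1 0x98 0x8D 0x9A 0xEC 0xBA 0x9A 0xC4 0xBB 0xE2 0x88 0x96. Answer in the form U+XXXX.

U+2216

Offset 0: leading byte 0xF0 = 11110000 → 4-byte char #1 = F0 90 8C BA.
Offset 4: leading byte 0xEF = 11101111 → 3-byte char #2 = EF A3 94.
Offset 7: leading byte 0xEF = 11101111 → 3-byte char #3 = EF 95 B4.
Offset 10: leading byte 0x71 = 01110001 → 1-byte char #4 = 71.
Offset 11: leading byte 0xF1 = 11110001 → 4-byte char #5 = F1 98 8D 9A.
Offset 15: leading byte 0xEC = 11101100 → 3-byte char #6 = EC BA 9A.
Offset 18: leading byte 0xC4 = 11000100 → 2-byte char #7 = C4 BB.
Offset 20: leading byte 0xE2 = 11100010 → 3-byte char #8 = E2 88 96.
Leading byte 0xE2 = 11100010 matches 1110xxxx → 3-byte sequence.
Byte 1: 0xE2 = 11100010, payload 0010 (4 bits).
Byte 2: 0x88 = 10001000 (10xxxxxx ✓), payload 001000.
Byte 3: 0x96 = 10010110 (10xxxxxx ✓), payload 010110.
Concatenate: 0010001000010110 = 0x2216 (16 bits → U+2216).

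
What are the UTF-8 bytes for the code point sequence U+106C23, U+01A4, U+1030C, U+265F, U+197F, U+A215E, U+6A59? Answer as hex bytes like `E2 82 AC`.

F4 86 B0 A3 C6 A4 F0 90 8C 8C E2 99 9F E1 A5 BF F2 A2 85 9E E6 A9 99

U+106C23: 4-byte form → F4 86 B0 A3.
U+01A4: 2-byte form → C6 A4.
U+1030C: 4-byte form → F0 90 8C 8C.
U+265F: 3-byte form → E2 99 9F.
U+197F: 3-byte form → E1 A5 BF.
U+A215E: 4-byte form → F2 A2 85 9E.
U+6A59: 3-byte form → E6 A9 99.
Concatenated (23 bytes): F4 86 B0 A3 C6 A4 F0 90 8C 8C E2 99 9F E1 A5 BF F2 A2 85 9E E6 A9 99.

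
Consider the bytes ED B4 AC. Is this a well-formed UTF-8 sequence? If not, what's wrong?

invalid (encodes a surrogate (U+D800–U+DFFF))

Structurally a 3-byte sequence; payload = 0xDD2C.
But 0xDD2C is in U+D800–U+DFFF, the surrogate range. Surrogates are not Unicode scalar values and are forbidden in UTF-8.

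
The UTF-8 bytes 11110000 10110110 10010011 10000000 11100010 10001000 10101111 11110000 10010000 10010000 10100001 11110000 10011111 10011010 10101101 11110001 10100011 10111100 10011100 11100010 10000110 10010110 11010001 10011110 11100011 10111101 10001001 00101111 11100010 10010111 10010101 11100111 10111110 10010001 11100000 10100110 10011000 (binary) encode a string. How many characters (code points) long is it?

12

Byte at offset 0: 0xF0 = 11110000 → 4-byte char (#1). Advance 4.
Byte at offset 4: 0xE2 = 11100010 → 3-byte char (#2). Advance 3.
Byte at offset 7: 0xF0 = 11110000 → 4-byte char (#3). Advance 4.
Byte at offset 11: 0xF0 = 11110000 → 4-byte char (#4). Advance 4.
Byte at offset 15: 0xF1 = 11110001 → 4-byte char (#5). Advance 4.
Byte at offset 19: 0xE2 = 11100010 → 3-byte char (#6). Advance 3.
Byte at offset 22: 0xD1 = 11010001 → 2-byte char (#7). Advance 2.
Byte at offset 24: 0xE3 = 11100011 → 3-byte char (#8). Advance 3.
Byte at offset 27: 0x2F = 00101111 → 1-byte char (#9). Advance 1.
Byte at offset 28: 0xE2 = 11100010 → 3-byte char (#10). Advance 3.
Byte at offset 31: 0xE7 = 11100111 → 3-byte char (#11). Advance 3.
Byte at offset 34: 0xE0 = 11100000 → 3-byte char (#12). Advance 3.
Reached end at offset 37 after 12 code points.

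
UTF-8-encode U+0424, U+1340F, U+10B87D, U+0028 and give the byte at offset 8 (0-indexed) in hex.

0xA1

U+0424 → 2-byte form D0 A4 at offsets 0–1.
U+1340F → 4-byte form F0 93 90 8F at offsets 2–5.
U+10B87D → 4-byte form F4 8B A1 BD at offsets 6–9.
Offset 8 falls in char 3's range; it's byte 3 of F4 8B A1 BD = 0xA1.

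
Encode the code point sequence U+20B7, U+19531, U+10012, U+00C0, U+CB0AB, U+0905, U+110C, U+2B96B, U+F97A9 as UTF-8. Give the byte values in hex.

E2 82 B7 F0 99 94 B1 F0 90 80 92 C3 80 F3 8B 82 AB E0 A4 85 E1 84 8C F0 AB A5 AB F3 B9 9E A9

U+20B7: 3-byte form → E2 82 B7.
U+19531: 4-byte form → F0 99 94 B1.
U+10012: 4-byte form → F0 90 80 92.
U+00C0: 2-byte form → C3 80.
U+CB0AB: 4-byte form → F3 8B 82 AB.
U+0905: 3-byte form → E0 A4 85.
U+110C: 3-byte form → E1 84 8C.
U+2B96B: 4-byte form → F0 AB A5 AB.
U+F97A9: 4-byte form → F3 B9 9E A9.
Concatenated (31 bytes): E2 82 B7 F0 99 94 B1 F0 90 80 92 C3 80 F3 8B 82 AB E0 A4 85 E1 84 8C F0 AB A5 AB F3 B9 9E A9.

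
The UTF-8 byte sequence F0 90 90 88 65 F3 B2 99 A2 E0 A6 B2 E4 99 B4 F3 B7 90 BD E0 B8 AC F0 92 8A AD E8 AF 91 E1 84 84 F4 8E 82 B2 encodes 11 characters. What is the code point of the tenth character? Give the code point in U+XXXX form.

U+1104

Offset 0: leading byte 0xF0 = 11110000 → 4-byte char #1 = F0 90 90 88.
Offset 4: leading byte 0x65 = 01100101 → 1-byte char #2 = 65.
Offset 5: leading byte 0xF3 = 11110011 → 4-byte char #3 = F3 B2 99 A2.
Offset 9: leading byte 0xE0 = 11100000 → 3-byte char #4 = E0 A6 B2.
Offset 12: leading byte 0xE4 = 11100100 → 3-byte char #5 = E4 99 B4.
Offset 15: leading byte 0xF3 = 11110011 → 4-byte char #6 = F3 B7 90 BD.
Offset 19: leading byte 0xE0 = 11100000 → 3-byte char #7 = E0 B8 AC.
Offset 22: leading byte 0xF0 = 11110000 → 4-byte char #8 = F0 92 8A AD.
Offset 26: leading byte 0xE8 = 11101000 → 3-byte char #9 = E8 AF 91.
Offset 29: leading byte 0xE1 = 11100001 → 3-byte char #10 = E1 84 84.
Leading byte 0xE1 = 11100001 matches 1110xxxx → 3-byte sequence.
Byte 1: 0xE1 = 11100001, payload 0001 (4 bits).
Byte 2: 0x84 = 10000100 (10xxxxxx ✓), payload 000100.
Byte 3: 0x84 = 10000100 (10xxxxxx ✓), payload 000100.
Concatenate: 0001000100000100 = 0x1104 (16 bits → U+1104).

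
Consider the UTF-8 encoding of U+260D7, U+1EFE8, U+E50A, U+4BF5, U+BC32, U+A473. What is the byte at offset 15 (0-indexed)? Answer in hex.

U+260D7 → 4-byte form F0 A6 83 97 at offsets 0–3.
U+1EFE8 → 4-byte form F0 9E BF A8 at offsets 4–7.
U+E50A → 3-byte form EE 94 8A at offsets 8–10.
U+4BF5 → 3-byte form E4 AF B5 at offsets 11–13.
U+BC32 → 3-byte form EB B0 B2 at offsets 14–16.
Offset 15 falls in char 5's range; it's byte 2 of EB B0 B2 = 0xB0.

0xB0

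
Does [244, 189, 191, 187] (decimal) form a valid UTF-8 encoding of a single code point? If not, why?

invalid (encodes a value above U+10FFFF)

Leading byte 0xF4 = 11110100 → 4-byte form.
Payload = 0x13DFFB, which exceeds U+10FFFF, the maximum Unicode code point. (Leading bytes F5–FF, or F4 followed by ≥ 0x90, are invalid.)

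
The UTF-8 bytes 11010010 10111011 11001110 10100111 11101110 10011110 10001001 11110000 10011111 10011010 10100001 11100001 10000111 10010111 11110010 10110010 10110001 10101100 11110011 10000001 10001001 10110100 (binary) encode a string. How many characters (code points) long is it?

Byte at offset 0: 0xD2 = 11010010 → 2-byte char (#1). Advance 2.
Byte at offset 2: 0xCE = 11001110 → 2-byte char (#2). Advance 2.
Byte at offset 4: 0xEE = 11101110 → 3-byte char (#3). Advance 3.
Byte at offset 7: 0xF0 = 11110000 → 4-byte char (#4). Advance 4.
Byte at offset 11: 0xE1 = 11100001 → 3-byte char (#5). Advance 3.
Byte at offset 14: 0xF2 = 11110010 → 4-byte char (#6). Advance 4.
Byte at offset 18: 0xF3 = 11110011 → 4-byte char (#7). Advance 4.
Reached end at offset 22 after 7 code points.

7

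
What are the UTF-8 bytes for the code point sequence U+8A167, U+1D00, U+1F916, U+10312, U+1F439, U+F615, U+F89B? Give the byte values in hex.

F2 8A 85 A7 E1 B4 80 F0 9F A4 96 F0 90 8C 92 F0 9F 90 B9 EF 98 95 EF A2 9B

U+8A167: 4-byte form → F2 8A 85 A7.
U+1D00: 3-byte form → E1 B4 80.
U+1F916: 4-byte form → F0 9F A4 96.
U+10312: 4-byte form → F0 90 8C 92.
U+1F439: 4-byte form → F0 9F 90 B9.
U+F615: 3-byte form → EF 98 95.
U+F89B: 3-byte form → EF A2 9B.
Concatenated (25 bytes): F2 8A 85 A7 E1 B4 80 F0 9F A4 96 F0 90 8C 92 F0 9F 90 B9 EF 98 95 EF A2 9B.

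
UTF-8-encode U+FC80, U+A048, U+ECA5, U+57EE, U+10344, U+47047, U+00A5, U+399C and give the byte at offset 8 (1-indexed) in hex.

0xB2

1-indexed offset 8 is 0-indexed offset 7.
U+FC80 → 3-byte form EF B2 80 at offsets 0–2.
U+A048 → 3-byte form EA 81 88 at offsets 3–5.
U+ECA5 → 3-byte form EE B2 A5 at offsets 6–8.
Offset 7 falls in char 3's range; it's byte 2 of EE B2 A5 = 0xB2.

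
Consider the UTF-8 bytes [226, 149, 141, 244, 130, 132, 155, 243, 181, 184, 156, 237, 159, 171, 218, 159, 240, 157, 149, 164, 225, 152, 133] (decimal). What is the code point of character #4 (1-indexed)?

Offset 0: leading byte 0xE2 = 11100010 → 3-byte char #1 = E2 95 8D.
Offset 3: leading byte 0xF4 = 11110100 → 4-byte char #2 = F4 82 84 9B.
Offset 7: leading byte 0xF3 = 11110011 → 4-byte char #3 = F3 B5 B8 9C.
Offset 11: leading byte 0xED = 11101101 → 3-byte char #4 = ED 9F AB.
Leading byte 0xED = 11101101 matches 1110xxxx → 3-byte sequence.
Byte 1: 0xED = 11101101, payload 1101 (4 bits).
Byte 2: 0x9F = 10011111 (10xxxxxx ✓), payload 011111.
Byte 3: 0xAB = 10101011 (10xxxxxx ✓), payload 101011.
Concatenate: 1101011111101011 = 0xD7EB (16 bits → U+D7EB).

U+D7EB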